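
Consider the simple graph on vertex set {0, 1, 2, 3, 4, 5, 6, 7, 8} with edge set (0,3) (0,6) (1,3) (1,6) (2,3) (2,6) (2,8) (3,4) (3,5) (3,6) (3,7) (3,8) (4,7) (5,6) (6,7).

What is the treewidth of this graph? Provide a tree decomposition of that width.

Every bag has size at most 3, so the width is 3 − 1 = 2 and tw(G) ≤ 2. For the lower bound, the 3 vertices {2, 3, 8} are pairwise adjacent, and any tree decomposition puts a clique entirely inside one bag — forcing width ≥ 2. The upper and lower bounds meet at 2, so that is the treewidth.

Treewidth 2.
Bags: B1 = {2, 3, 6}  B2 = {3, 6, 7}  B3 = {3, 5, 6}  B4 = {1, 3, 6}  B5 = {2, 3, 8}  B6 = {0, 3, 6}  B7 = {3, 4, 7}
Tree: B1–B2, B2–B3, B2–B4, B1–B5, B4–B6, B2–B7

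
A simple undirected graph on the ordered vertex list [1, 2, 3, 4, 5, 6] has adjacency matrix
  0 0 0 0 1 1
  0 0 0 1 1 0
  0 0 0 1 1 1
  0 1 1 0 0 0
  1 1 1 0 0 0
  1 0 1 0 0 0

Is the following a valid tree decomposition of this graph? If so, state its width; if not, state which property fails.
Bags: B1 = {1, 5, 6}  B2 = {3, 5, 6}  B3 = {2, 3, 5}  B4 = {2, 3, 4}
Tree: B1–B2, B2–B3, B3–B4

Vertex coverage: the bags together contain {1, 2, 3, 4, 5, 6}, the full vertex set. Edge coverage: each edge of G has both endpoints in at least one bag. Running intersection: for every vertex, the bags containing it form a connected subtree. All three properties hold, so this is a valid tree decomposition of width max|bag| − 1 = 2, and hence tw(G) ≤ 2.

Yes; width 2.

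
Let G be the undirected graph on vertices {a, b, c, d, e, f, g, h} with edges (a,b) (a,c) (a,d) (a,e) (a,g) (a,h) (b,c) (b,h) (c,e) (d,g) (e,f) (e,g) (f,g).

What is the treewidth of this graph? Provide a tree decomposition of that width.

Each bag holds 3 vertices, so the decomposition has width 2, which upper-bounds the treewidth. Conversely, {a, d, g} is a clique of size 3, and the vertices of any clique must share a bag in every tree decomposition; so some bag has ≥ 3 vertices and tw(G) ≥ 2. Hence tw(G) = 2 exactly.

Treewidth 2.
One optimal decomposition is:
Bags: B1 = {a, c, e}  B2 = {a, e, g}  B3 = {a, b, c}  B4 = {e, f, g}  B5 = {a, d, g}  B6 = {a, b, h}
Tree: B1–B2, B1–B3, B2–B4, B2–B5, B3–B6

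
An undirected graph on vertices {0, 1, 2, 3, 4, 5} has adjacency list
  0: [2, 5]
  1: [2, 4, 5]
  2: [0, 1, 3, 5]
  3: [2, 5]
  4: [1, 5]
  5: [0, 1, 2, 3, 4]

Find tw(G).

A width-2 tree decomposition is:
Bags: B1 = {1, 2, 5}  B2 = {0, 2, 5}  B3 = {2, 3, 5}  B4 = {1, 4, 5}
Tree: B1–B2, B1–B3, B1–B4
Each bag holds 3 vertices, so the decomposition has width 2, which upper-bounds the treewidth. On the other hand G contains the 3-clique {0, 2, 5}. A clique must lie in a single bag of any decomposition, so no decomposition can have width below 2. Combining the bounds, tw(G) = 2.

2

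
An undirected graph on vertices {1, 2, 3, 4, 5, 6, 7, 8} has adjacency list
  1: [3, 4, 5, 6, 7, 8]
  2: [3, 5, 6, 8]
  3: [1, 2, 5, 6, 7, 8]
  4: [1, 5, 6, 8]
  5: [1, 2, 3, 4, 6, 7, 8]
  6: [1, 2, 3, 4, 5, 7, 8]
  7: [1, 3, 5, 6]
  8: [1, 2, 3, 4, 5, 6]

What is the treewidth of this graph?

4

A width-4 tree decomposition is:
Bags: B1 = {1, 4, 5, 6, 8}  B2 = {1, 3, 5, 6, 8}  B3 = {1, 3, 5, 6, 7}  B4 = {2, 3, 5, 6, 8}
Tree: B1–B2, B2–B3, B2–B4
Each bag holds 5 vertices, so the decomposition has width 4, which upper-bounds the treewidth. Conversely, {1, 3, 5, 6, 8} is a clique of size 5, and the vertices of any clique must share a bag in every tree decomposition; so some bag has ≥ 5 vertices and tw(G) ≥ 4. Combining the bounds, tw(G) = 4.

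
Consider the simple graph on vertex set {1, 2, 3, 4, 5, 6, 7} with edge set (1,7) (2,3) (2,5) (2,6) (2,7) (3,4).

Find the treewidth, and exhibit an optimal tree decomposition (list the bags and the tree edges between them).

Treewidth 1.
One optimal decomposition is:
Bags: B1 = {2, 3}  B2 = {2, 7}  B3 = {3, 4}  B4 = {2, 6}  B5 = {1, 7}  B6 = {2, 5}
Tree: B1–B2, B1–B3, B2–B4, B2–B5, B2–B6

Every bag has size at most 2, so the width is 2 − 1 = 1 and tw(G) ≤ 1. Any graph with an edge has treewidth ≥ 1, and G has the edge 3–2. Combining the bounds, tw(G) = 1.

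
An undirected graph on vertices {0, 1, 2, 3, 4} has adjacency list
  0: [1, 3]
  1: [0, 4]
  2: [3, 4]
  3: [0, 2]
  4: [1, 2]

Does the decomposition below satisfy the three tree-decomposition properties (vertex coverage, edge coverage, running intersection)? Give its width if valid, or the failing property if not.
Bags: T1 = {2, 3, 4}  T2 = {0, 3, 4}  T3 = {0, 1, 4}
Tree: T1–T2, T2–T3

Yes; width 2.

Vertex coverage: the bags together contain {0, 1, 2, 3, 4}, the full vertex set. Edge coverage: each edge of G has both endpoints in at least one bag. Running intersection: for every vertex, the bags containing it form a connected subtree. All three properties hold, so this is a valid tree decomposition of width max|bag| − 1 = 2, and hence tw(G) ≤ 2.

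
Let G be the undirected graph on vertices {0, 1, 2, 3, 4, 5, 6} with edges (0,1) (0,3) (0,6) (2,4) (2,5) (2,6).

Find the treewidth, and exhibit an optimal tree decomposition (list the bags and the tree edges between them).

Treewidth 1.
One such decomposition:
Bags: B1 = {2, 6}  B2 = {2, 4}  B3 = {0, 6}  B4 = {2, 5}  B5 = {0, 1}  B6 = {0, 3}
Tree: B1–B2, B1–B3, B2–B4, B3–B5, B3–B6

The largest bag has 2 vertices, giving width 1; this decomposition certifies tw(G) ≤ 1. Since G has at least one edge (e.g. 6–2), it is not an edgeless graph, so tw(G) ≥ 1. The upper and lower bounds meet at 1, so that is the treewidth.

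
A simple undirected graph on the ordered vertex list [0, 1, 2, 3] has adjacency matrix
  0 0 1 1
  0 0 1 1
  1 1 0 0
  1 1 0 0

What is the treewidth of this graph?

A width-2 tree decomposition is:
Bags: B1 = {0, 1, 2}  B2 = {0, 1, 3}
Tree: B1–B2
Every bag has size at most 3, so the width is 3 − 1 = 2 and tw(G) ≤ 2. Since 1–2–0–3–1 is a cycle in G, G is not acyclic. Forests are exactly the graphs of treewidth ≤ 1, so tw(G) ≥ 2. Hence tw(G) = 2 exactly.

2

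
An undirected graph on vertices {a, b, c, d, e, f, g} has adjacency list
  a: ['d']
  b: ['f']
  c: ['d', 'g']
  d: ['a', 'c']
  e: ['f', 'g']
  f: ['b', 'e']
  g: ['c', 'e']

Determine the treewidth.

A width-1 tree decomposition is:
Bags: B1 = {a, d}  B2 = {c, d}  B3 = {c, g}  B4 = {e, g}  B5 = {e, f}  B6 = {b, f}
Tree: B1–B2, B2–B3, B3–B4, B4–B5, B5–B6
Every bag has size at most 2, so the width is 2 − 1 = 1 and tw(G) ≤ 1. Since G has at least one edge (e.g. a–d), it is not an edgeless graph, so tw(G) ≥ 1. Therefore the treewidth is 1.

1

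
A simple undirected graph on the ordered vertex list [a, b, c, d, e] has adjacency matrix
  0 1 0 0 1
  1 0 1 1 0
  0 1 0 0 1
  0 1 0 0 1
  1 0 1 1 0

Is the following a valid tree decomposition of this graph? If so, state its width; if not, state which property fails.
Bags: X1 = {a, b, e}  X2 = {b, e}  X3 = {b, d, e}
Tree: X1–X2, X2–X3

No — vertex c appears in no bag.

A tree decomposition must satisfy three properties: every vertex lies in some bag; for every edge, both endpoints lie together in some bag; and for every vertex, the bags containing it form a connected subtree. Here vertex c appears in no bag, so the decomposition is invalid.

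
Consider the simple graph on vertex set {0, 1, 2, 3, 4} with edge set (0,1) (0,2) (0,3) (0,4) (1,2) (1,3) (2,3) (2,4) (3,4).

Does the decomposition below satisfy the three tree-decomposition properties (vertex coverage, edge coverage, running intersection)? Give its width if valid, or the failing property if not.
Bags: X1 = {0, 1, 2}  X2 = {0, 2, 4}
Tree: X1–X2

No — vertex 3 appears in no bag.

A tree decomposition must satisfy three properties: every vertex lies in some bag; for every edge, both endpoints lie together in some bag; and for every vertex, the bags containing it form a connected subtree. Here vertex 3 appears in no bag, so the decomposition is invalid.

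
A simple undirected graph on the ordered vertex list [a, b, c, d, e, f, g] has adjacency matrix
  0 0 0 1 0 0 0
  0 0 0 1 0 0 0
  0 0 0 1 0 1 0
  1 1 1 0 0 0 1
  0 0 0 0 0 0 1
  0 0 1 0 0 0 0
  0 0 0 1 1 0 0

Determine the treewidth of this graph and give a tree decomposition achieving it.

Treewidth 1.
One such decomposition:
Bags: B1 = {c, d}  B2 = {d, g}  B3 = {b, d}  B4 = {e, g}  B5 = {c, f}  B6 = {a, d}
Tree: B1–B2, B1–B3, B2–B4, B1–B5, B3–B6

Each bag holds 2 vertices, so the decomposition has width 1, which upper-bounds the treewidth. Any graph with an edge has treewidth ≥ 1, and G has the edge c–d. Combining the bounds, tw(G) = 1.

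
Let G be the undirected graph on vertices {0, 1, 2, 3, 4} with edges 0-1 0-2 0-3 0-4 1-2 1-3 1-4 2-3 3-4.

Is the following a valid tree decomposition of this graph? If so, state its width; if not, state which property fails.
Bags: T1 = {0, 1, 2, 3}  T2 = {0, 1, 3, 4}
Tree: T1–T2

Vertex coverage: the bags together contain {0, 1, 2, 3, 4}, the full vertex set. Edge coverage: each edge of G has both endpoints in at least one bag. Running intersection: for every vertex, the bags containing it form a connected subtree. All three properties hold, so this is a valid tree decomposition of width max|bag| − 1 = 3, and hence tw(G) ≤ 3.

Yes; width 3.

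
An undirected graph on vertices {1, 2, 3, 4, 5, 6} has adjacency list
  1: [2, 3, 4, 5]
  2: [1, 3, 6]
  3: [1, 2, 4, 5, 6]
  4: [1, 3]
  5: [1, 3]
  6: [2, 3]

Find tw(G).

2

A width-2 tree decomposition is:
Bags: B1 = {2, 3, 6}  B2 = {1, 2, 3}  B3 = {1, 3, 4}  B4 = {1, 3, 5}
Tree: B1–B2, B2–B3, B3–B4
The largest bag has 3 vertices, giving width 2; this decomposition certifies tw(G) ≤ 2. Conversely, {1, 2, 3} is a clique of size 3, and the vertices of any clique must share a bag in every tree decomposition; so some bag has ≥ 3 vertices and tw(G) ≥ 2. Hence tw(G) = 2 exactly.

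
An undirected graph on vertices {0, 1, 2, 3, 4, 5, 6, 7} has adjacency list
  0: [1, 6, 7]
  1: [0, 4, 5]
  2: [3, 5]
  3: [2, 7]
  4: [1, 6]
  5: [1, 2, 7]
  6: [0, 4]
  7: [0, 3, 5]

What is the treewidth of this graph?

A width-2 tree decomposition is:
Bags: B1 = {2, 3, 7}  B2 = {2, 5, 7}  B3 = {0, 5, 7}  B4 = {0, 1, 5}  B5 = {0, 1, 6}  B6 = {1, 4, 6}
Tree: B1–B2, B2–B3, B3–B4, B4–B5, B5–B6
Every bag has size at most 3, so the width is 3 − 1 = 2 and tw(G) ≤ 2. Since 3–2–5–7–3 is a cycle in G, G is not acyclic. Forests are exactly the graphs of treewidth ≤ 1, so tw(G) ≥ 2. The upper and lower bounds meet at 2, so that is the treewidth.

2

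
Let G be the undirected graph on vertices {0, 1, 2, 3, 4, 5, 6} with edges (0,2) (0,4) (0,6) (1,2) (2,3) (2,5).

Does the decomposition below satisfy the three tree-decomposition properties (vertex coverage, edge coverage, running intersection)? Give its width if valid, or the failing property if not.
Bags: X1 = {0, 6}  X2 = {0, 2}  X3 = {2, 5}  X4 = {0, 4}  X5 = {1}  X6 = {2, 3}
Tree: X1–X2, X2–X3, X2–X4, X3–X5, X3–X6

A tree decomposition must satisfy three properties: every vertex lies in some bag; for every edge, both endpoints lie together in some bag; and for every vertex, the bags containing it form a connected subtree. Here edge (2,1) lies in no bag, so the decomposition is invalid.

No — edge (2,1) lies in no bag.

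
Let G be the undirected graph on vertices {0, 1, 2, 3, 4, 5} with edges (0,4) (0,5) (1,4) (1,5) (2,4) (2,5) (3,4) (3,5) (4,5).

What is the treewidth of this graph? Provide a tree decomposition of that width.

Treewidth 2.
One such decomposition:
Bags: B1 = {2, 4, 5}  B2 = {1, 4, 5}  B3 = {0, 4, 5}  B4 = {3, 4, 5}
Tree: B1–B2, B1–B3, B2–B4

Every bag has size at most 3, so the width is 3 − 1 = 2 and tw(G) ≤ 2. Conversely, {0, 4, 5} is a clique of size 3, and the vertices of any clique must share a bag in every tree decomposition; so some bag has ≥ 3 vertices and tw(G) ≥ 2. Therefore the treewidth is 2.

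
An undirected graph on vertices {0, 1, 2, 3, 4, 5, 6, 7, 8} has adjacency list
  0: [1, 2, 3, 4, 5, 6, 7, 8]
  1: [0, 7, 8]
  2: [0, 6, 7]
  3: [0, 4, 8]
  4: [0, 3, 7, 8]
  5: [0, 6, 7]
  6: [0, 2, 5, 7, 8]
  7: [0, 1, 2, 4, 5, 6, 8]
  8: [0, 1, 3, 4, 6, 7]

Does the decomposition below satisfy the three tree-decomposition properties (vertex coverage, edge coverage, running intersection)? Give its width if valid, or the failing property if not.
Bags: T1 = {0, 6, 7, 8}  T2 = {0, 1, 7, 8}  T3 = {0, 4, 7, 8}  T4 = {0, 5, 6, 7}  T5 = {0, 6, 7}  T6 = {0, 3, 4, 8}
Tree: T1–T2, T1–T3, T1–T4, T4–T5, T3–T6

A tree decomposition must satisfy three properties: every vertex lies in some bag; for every edge, both endpoints lie together in some bag; and for every vertex, the bags containing it form a connected subtree. Here vertex 2 appears in no bag, so the decomposition is invalid.

No — vertex 2 appears in no bag.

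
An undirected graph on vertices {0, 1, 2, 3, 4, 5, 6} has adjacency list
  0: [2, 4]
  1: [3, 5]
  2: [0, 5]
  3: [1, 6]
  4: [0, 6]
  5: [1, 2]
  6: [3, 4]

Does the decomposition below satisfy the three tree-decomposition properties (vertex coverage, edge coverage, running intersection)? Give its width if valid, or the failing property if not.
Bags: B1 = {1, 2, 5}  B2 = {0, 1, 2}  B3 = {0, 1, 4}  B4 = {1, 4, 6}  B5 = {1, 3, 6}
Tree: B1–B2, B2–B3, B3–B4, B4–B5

Yes; width 2.

Checking the three conditions: (i) the bags cover all of {0, 1, 2, 3, 4, 5, 6}; (ii) for each edge, some bag contains both endpoints; (iii) the bags containing any fixed vertex form a subtree. All hold, so the decomposition is valid with width 3 − 1 = 2.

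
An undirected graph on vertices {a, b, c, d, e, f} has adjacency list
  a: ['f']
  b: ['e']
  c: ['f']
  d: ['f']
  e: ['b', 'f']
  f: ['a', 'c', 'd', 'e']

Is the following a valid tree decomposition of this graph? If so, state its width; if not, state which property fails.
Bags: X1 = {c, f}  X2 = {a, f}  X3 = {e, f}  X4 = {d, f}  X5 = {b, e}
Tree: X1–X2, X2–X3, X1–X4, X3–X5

Yes; width 1.

Every vertex of G appears in some bag (union = {a, b, c, d, e, f}); every edge is covered by a bag; and for each vertex v the set of bags containing v is connected in the bag tree. The decomposition is therefore valid. The largest bag has 2 vertices, so the width is 1.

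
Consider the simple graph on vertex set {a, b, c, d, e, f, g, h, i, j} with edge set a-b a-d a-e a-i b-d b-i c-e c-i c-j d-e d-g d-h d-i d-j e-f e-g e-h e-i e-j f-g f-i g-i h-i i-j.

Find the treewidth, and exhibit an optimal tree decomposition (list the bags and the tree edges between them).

Each bag holds 4 vertices, so the decomposition has width 3, which upper-bounds the treewidth. Conversely, {d, e, g, i} is a clique of size 4, and the vertices of any clique must share a bag in every tree decomposition; so some bag has ≥ 4 vertices and tw(G) ≥ 3. Hence tw(G) = 3 exactly.

Treewidth 3.
One optimal decomposition is:
Bags: B1 = {a, d, e, i}  B2 = {d, e, i, j}  B3 = {d, e, h, i}  B4 = {c, e, i, j}  B5 = {d, e, g, i}  B6 = {e, f, g, i}  B7 = {a, b, d, i}
Tree: B1–B2, B2–B3, B2–B4, B1–B5, B5–B6, B1–B7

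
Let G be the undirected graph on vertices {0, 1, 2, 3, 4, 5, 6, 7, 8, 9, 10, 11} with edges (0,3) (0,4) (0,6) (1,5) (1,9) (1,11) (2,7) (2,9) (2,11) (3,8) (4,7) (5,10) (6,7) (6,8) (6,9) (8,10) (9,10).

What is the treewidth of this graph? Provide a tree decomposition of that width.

Treewidth 3.
One such decomposition:
Bags: B1 = {1, 5, 10, 11}  B2 = {1, 9, 10, 11}  B3 = {2, 9, 10, 11}  B4 = {2, 8, 9, 10}  B5 = {2, 6, 8, 9}  B6 = {2, 6, 7, 8}  B7 = {3, 6, 7, 8}  B8 = {0, 3, 6, 7}  B9 = {0, 3, 4, 7}
Tree: B1–B2, B2–B3, B3–B4, B4–B5, B5–B6, B6–B7, B7–B8, B8–B9

The largest bag has 4 vertices, giving width 3; this decomposition certifies tw(G) ≤ 3. For the lower bound: the 4 vertex sets {1,5,11}, {10}, {9}, {2,6,7,8} are disjoint, each induces a connected subgraph, and every pair is joined by at least one edge of G. Contracting each set to a single vertex therefore yields K_{4} as a minor, and since treewidth is minor-monotone, tw(G) ≥ tw(K_{4}) = 3. Hence tw(G) = 3 exactly.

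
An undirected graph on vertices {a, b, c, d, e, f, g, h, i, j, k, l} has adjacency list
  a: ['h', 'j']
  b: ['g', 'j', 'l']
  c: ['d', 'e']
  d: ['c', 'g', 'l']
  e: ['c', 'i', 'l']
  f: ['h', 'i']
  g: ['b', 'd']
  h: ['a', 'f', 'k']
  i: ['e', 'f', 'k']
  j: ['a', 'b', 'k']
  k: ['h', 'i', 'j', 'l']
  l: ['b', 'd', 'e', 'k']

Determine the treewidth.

A width-3 tree decomposition is:
Bags: B1 = {b, c, d, g}  B2 = {b, c, d, l}  B3 = {b, c, e, l}  B4 = {b, e, j, l}  B5 = {e, j, k, l}  B6 = {e, i, j, k}  B7 = {a, i, j, k}  B8 = {a, h, i, k}  B9 = {a, f, h, i}
Tree: B1–B2, B2–B3, B3–B4, B4–B5, B5–B6, B6–B7, B7–B8, B8–B9
The largest bag has 4 vertices, giving width 3; this decomposition certifies tw(G) ≤ 3. For the lower bound: the 4 vertex sets {c,d,g}, {b}, {l}, {e,i,j,k} are disjoint, each induces a connected subgraph, and every pair is joined by at least one edge of G. Contracting each set to a single vertex therefore yields K_{4} as a minor, and since treewidth is minor-monotone, tw(G) ≥ tw(K_{4}) = 3. The upper and lower bounds meet at 3, so that is the treewidth.

3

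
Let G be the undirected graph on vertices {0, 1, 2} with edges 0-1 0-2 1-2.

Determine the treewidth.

2

A width-2 tree decomposition is:
Bags: B1 = {0, 1, 2}
Tree: (single bag)
A single bag containing all 3 vertices is trivially a valid decomposition of width 2. On the other hand G contains the 3-clique {0, 1, 2}. A clique must lie in a single bag of any decomposition, so no decomposition can have width below 2. Combining the bounds, tw(G) = 2.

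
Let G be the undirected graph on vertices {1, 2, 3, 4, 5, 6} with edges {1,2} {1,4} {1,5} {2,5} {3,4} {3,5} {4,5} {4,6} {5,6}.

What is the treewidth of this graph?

A width-2 tree decomposition is:
Bags: B1 = {4, 5, 6}  B2 = {3, 4, 5}  B3 = {1, 4, 5}  B4 = {1, 2, 5}
Tree: B1–B2, B2–B3, B3–B4
Every bag has size at most 3, so the width is 3 − 1 = 2 and tw(G) ≤ 2. On the other hand G contains the 3-clique {1, 2, 5}. A clique must lie in a single bag of any decomposition, so no decomposition can have width below 2. Combining the bounds, tw(G) = 2.

2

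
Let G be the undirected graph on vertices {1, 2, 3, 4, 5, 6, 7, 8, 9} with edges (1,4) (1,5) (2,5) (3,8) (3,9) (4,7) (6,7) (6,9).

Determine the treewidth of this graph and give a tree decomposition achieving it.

Treewidth 1.
Bags: B1 = {3, 8}  B2 = {3, 9}  B3 = {6, 9}  B4 = {6, 7}  B5 = {4, 7}  B6 = {1, 4}  B7 = {1, 5}  B8 = {2, 5}
Tree: B1–B2, B2–B3, B3–B4, B4–B5, B5–B6, B6–B7, B7–B8

Each bag holds 2 vertices, so the decomposition has width 1, which upper-bounds the treewidth. G has an edge, so its treewidth is at least 1. Therefore the treewidth is 1.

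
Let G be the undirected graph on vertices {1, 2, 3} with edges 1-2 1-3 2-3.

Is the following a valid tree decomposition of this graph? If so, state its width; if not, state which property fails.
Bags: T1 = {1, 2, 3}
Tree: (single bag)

Yes; width 2.

Vertex coverage: the bags together contain {1, 2, 3}, the full vertex set. Edge coverage: each edge of G has both endpoints in at least one bag. Running intersection: for every vertex, the bags containing it form a connected subtree. All three properties hold, so this is a valid tree decomposition of width max|bag| − 1 = 2, and hence tw(G) ≤ 2.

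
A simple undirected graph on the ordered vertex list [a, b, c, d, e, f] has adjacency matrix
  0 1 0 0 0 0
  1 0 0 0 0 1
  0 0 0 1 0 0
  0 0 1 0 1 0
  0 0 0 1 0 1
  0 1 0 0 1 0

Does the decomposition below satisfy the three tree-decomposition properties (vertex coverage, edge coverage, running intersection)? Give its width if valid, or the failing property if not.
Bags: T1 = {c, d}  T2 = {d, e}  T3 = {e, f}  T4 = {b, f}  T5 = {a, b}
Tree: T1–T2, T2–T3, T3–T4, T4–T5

Checking the three conditions: (i) the bags cover all of {a, b, c, d, e, f}; (ii) for each edge, some bag contains both endpoints; (iii) the bags containing any fixed vertex form a subtree. All hold, so the decomposition is valid with width 2 − 1 = 1.

Yes; width 1.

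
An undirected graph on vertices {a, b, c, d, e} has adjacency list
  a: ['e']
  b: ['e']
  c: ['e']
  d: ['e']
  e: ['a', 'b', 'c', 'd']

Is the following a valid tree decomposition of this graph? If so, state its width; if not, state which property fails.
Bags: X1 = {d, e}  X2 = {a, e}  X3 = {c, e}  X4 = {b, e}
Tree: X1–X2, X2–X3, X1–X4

Yes; width 1.

Vertex coverage: the bags together contain {a, b, c, d, e}, the full vertex set. Edge coverage: each edge of G has both endpoints in at least one bag. Running intersection: for every vertex, the bags containing it form a connected subtree. All three properties hold, so this is a valid tree decomposition of width max|bag| − 1 = 1, and hence tw(G) ≤ 1.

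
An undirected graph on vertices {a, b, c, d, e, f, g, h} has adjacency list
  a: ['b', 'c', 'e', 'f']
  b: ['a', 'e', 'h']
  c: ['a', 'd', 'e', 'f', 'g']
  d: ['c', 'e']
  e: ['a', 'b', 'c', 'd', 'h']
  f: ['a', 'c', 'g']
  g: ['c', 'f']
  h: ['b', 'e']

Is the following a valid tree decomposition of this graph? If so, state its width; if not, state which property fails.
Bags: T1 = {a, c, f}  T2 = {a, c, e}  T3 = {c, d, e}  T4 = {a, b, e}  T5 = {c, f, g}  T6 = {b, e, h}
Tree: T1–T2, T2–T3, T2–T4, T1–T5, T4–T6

Checking the three conditions: (i) the bags cover all of {a, b, c, d, e, f, g, h}; (ii) for each edge, some bag contains both endpoints; (iii) the bags containing any fixed vertex form a subtree. All hold, so the decomposition is valid with width 3 − 1 = 2.

Yes; width 2.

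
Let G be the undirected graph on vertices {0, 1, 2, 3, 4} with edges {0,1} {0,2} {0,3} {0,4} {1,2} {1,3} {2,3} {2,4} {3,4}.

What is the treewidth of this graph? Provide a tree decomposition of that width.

Treewidth 3.
One optimal decomposition is:
Bags: B1 = {0, 1, 2, 3}  B2 = {0, 2, 3, 4}
Tree: B1–B2

Every bag has size at most 4, so the width is 4 − 1 = 3 and tw(G) ≤ 3. On the other hand G contains the 4-clique {0, 1, 2, 3}. A clique must lie in a single bag of any decomposition, so no decomposition can have width below 3. Hence tw(G) = 3 exactly.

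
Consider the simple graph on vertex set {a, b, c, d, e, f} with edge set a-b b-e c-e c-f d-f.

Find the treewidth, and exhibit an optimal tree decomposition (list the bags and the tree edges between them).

The largest bag has 2 vertices, giving width 1; this decomposition certifies tw(G) ≤ 1. Since G has at least one edge (e.g. d–f), it is not an edgeless graph, so tw(G) ≥ 1. Therefore the treewidth is 1.

Treewidth 1.
Bags: B1 = {d, f}  B2 = {c, f}  B3 = {c, e}  B4 = {b, e}  B5 = {a, b}
Tree: B1–B2, B2–B3, B3–B4, B4–B5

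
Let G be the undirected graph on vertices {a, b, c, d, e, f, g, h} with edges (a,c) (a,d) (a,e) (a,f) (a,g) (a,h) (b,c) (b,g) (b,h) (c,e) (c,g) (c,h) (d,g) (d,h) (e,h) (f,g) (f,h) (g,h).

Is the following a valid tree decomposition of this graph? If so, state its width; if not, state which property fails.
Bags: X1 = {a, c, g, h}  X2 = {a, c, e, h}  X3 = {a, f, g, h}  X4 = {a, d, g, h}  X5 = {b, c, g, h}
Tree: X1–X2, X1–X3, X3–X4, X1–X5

Vertex coverage: the bags together contain {a, b, c, d, e, f, g, h}, the full vertex set. Edge coverage: each edge of G has both endpoints in at least one bag. Running intersection: for every vertex, the bags containing it form a connected subtree. All three properties hold, so this is a valid tree decomposition of width max|bag| − 1 = 3, and hence tw(G) ≤ 3.

Yes; width 3.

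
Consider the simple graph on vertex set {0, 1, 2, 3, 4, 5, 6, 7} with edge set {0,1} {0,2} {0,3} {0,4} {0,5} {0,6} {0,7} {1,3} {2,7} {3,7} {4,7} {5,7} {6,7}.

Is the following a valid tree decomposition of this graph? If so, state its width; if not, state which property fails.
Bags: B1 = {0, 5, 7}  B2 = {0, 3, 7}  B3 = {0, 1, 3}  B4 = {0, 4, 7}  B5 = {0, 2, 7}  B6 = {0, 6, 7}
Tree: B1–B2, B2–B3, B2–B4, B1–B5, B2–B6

Checking the three conditions: (i) the bags cover all of {0, 1, 2, 3, 4, 5, 6, 7}; (ii) for each edge, some bag contains both endpoints; (iii) the bags containing any fixed vertex form a subtree. All hold, so the decomposition is valid with width 3 − 1 = 2.

Yes; width 2.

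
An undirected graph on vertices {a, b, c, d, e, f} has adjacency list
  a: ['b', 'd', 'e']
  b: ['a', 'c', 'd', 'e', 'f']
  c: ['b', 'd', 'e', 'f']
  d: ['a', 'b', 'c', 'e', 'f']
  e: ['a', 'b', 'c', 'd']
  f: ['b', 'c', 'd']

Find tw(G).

A width-3 tree decomposition is:
Bags: B1 = {a, b, d, e}  B2 = {b, c, d, e}  B3 = {b, c, d, f}
Tree: B1–B2, B2–B3
Each bag holds 4 vertices, so the decomposition has width 3, which upper-bounds the treewidth. Conversely, {b, c, d, e} is a clique of size 4, and the vertices of any clique must share a bag in every tree decomposition; so some bag has ≥ 4 vertices and tw(G) ≥ 3. Therefore the treewidth is 3.

3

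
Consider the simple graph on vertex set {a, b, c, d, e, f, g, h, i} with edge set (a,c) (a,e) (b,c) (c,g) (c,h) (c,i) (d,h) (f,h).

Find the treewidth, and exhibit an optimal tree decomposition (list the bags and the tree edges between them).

Treewidth 1.
Bags: B1 = {b, c}  B2 = {a, c}  B3 = {a, e}  B4 = {c, h}  B5 = {d, h}  B6 = {f, h}  B7 = {c, i}  B8 = {c, g}
Tree: B1–B2, B2–B3, B1–B4, B4–B5, B4–B6, B1–B7, B4–B8

Each bag holds 2 vertices, so the decomposition has width 1, which upper-bounds the treewidth. Since G has at least one edge (e.g. c–b), it is not an edgeless graph, so tw(G) ≥ 1. Hence tw(G) = 1 exactly.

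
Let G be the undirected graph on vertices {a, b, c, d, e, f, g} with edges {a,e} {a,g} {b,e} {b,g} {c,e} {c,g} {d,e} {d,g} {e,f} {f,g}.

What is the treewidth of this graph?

2

A width-2 tree decomposition is:
Bags: B1 = {e, f, g}  B2 = {c, e, g}  B3 = {a, e, g}  B4 = {b, e, g}  B5 = {d, e, g}
Tree: B1–B2, B2–B3, B3–B4, B4–B5
Every bag has size at most 3, so the width is 3 − 1 = 2 and tw(G) ≤ 2. Since g–f–e–c–g is a cycle in G, G is not acyclic. Forests are exactly the graphs of treewidth ≤ 1, so tw(G) ≥ 2. Hence tw(G) = 2 exactly.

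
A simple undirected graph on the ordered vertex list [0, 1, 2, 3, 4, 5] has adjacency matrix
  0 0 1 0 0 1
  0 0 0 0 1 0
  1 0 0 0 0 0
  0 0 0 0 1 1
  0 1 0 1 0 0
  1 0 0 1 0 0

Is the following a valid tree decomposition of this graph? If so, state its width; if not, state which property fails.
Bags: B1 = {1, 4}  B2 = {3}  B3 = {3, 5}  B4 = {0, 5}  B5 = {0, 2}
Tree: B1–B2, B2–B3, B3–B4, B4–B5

No — edge (4,3) lies in no bag.

A tree decomposition must satisfy three properties: every vertex lies in some bag; for every edge, both endpoints lie together in some bag; and for every vertex, the bags containing it form a connected subtree. Here edge (4,3) lies in no bag, so the decomposition is invalid.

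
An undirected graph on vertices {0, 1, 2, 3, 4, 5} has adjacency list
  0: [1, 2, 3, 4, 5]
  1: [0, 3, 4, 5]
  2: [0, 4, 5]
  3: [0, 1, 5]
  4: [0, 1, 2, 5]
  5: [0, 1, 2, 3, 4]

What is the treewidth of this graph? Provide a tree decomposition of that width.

Each bag holds 4 vertices, so the decomposition has width 3, which upper-bounds the treewidth. Conversely, {0, 1, 3, 5} is a clique of size 4, and the vertices of any clique must share a bag in every tree decomposition; so some bag has ≥ 4 vertices and tw(G) ≥ 3. Combining the bounds, tw(G) = 3.

Treewidth 3.
One optimal decomposition is:
Bags: B1 = {0, 1, 3, 5}  B2 = {0, 1, 4, 5}  B3 = {0, 2, 4, 5}
Tree: B1–B2, B2–B3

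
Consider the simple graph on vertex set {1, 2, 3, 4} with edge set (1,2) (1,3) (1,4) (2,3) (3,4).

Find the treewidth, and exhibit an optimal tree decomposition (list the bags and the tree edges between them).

Treewidth 2.
Bags: B1 = {1, 2, 3}  B2 = {1, 3, 4}
Tree: B1–B2

The largest bag has 3 vertices, giving width 2; this decomposition certifies tw(G) ≤ 2. On the other hand G contains the 3-clique {1, 2, 3}. A clique must lie in a single bag of any decomposition, so no decomposition can have width below 2. Combining the bounds, tw(G) = 2.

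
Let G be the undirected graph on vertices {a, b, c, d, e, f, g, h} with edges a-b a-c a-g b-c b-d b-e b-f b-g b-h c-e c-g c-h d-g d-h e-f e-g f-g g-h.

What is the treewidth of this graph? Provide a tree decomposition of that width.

Treewidth 3.
One such decomposition:
Bags: B1 = {b, c, e, g}  B2 = {b, e, f, g}  B3 = {b, c, g, h}  B4 = {b, d, g, h}  B5 = {a, b, c, g}
Tree: B1–B2, B1–B3, B3–B4, B1–B5

The largest bag has 4 vertices, giving width 3; this decomposition certifies tw(G) ≤ 3. Conversely, {b, d, g, h} is a clique of size 4, and the vertices of any clique must share a bag in every tree decomposition; so some bag has ≥ 4 vertices and tw(G) ≥ 3. Combining the bounds, tw(G) = 3.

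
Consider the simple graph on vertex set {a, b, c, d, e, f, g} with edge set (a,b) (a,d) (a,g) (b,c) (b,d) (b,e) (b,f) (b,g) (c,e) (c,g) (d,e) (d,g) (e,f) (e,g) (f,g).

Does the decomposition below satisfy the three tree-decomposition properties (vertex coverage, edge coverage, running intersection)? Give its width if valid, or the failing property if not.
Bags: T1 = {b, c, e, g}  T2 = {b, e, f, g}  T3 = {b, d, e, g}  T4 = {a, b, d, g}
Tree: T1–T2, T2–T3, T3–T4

Yes; width 3.

Vertex coverage: the bags together contain {a, b, c, d, e, f, g}, the full vertex set. Edge coverage: each edge of G has both endpoints in at least one bag. Running intersection: for every vertex, the bags containing it form a connected subtree. All three properties hold, so this is a valid tree decomposition of width max|bag| − 1 = 3, and hence tw(G) ≤ 3.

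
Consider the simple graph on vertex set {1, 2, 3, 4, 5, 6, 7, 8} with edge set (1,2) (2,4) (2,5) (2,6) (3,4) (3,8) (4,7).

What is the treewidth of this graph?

1

A width-1 tree decomposition is:
Bags: B1 = {4, 7}  B2 = {2, 4}  B3 = {3, 4}  B4 = {3, 8}  B5 = {2, 5}  B6 = {1, 2}  B7 = {2, 6}
Tree: B1–B2, B1–B3, B3–B4, B2–B5, B5–B6, B6–B7
The largest bag has 2 vertices, giving width 1; this decomposition certifies tw(G) ≤ 1. Any graph with an edge has treewidth ≥ 1, and G has the edge 7–4. Therefore the treewidth is 1.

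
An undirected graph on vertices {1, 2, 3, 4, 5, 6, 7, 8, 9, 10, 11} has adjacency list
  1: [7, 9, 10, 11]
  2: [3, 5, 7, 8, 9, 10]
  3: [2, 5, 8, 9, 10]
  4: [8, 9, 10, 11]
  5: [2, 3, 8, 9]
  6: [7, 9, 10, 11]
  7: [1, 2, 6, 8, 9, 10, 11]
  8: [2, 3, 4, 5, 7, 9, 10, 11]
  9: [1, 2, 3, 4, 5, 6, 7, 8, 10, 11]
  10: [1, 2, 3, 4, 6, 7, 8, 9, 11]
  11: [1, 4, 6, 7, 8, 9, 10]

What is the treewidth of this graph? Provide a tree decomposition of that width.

Treewidth 4.
One such decomposition:
Bags: B1 = {7, 8, 9, 10, 11}  B2 = {2, 7, 8, 9, 10}  B3 = {6, 7, 9, 10, 11}  B4 = {2, 3, 8, 9, 10}  B5 = {1, 7, 9, 10, 11}  B6 = {4, 8, 9, 10, 11}  B7 = {2, 3, 5, 8, 9}
Tree: B1–B2, B1–B3, B2–B4, B1–B5, B1–B6, B4–B7

Each bag holds 5 vertices, so the decomposition has width 4, which upper-bounds the treewidth. Conversely, {2, 3, 8, 9, 10} is a clique of size 5, and the vertices of any clique must share a bag in every tree decomposition; so some bag has ≥ 5 vertices and tw(G) ≥ 4. The upper and lower bounds meet at 4, so that is the treewidth.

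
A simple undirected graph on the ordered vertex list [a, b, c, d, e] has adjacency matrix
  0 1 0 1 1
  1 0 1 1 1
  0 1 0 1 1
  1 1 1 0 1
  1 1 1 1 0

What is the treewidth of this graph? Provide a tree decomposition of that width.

The largest bag has 4 vertices, giving width 3; this decomposition certifies tw(G) ≤ 3. For the lower bound, the 4 vertices {b, c, d, e} are pairwise adjacent, and any tree decomposition puts a clique entirely inside one bag — forcing width ≥ 3. Combining the bounds, tw(G) = 3.

Treewidth 3.
One optimal decomposition is:
Bags: B1 = {b, c, d, e}  B2 = {a, b, d, e}
Tree: B1–B2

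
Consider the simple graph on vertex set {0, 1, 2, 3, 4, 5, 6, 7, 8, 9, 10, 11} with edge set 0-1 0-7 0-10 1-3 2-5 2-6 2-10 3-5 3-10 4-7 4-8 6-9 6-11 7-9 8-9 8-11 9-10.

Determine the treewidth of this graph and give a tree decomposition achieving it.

Every bag has size at most 4, so the width is 4 − 1 = 3 and tw(G) ≤ 3. For the lower bound: the 4 vertex sets {4,8,11}, {6}, {9}, {0,2,7,10} are disjoint, each induces a connected subgraph, and every pair is joined by at least one edge of G. Contracting each set to a single vertex therefore yields K_{4} as a minor, and since treewidth is minor-monotone, tw(G) ≥ tw(K_{4}) = 3. Therefore the treewidth is 3.

Treewidth 3.
Bags: B1 = {4, 6, 8, 11}  B2 = {4, 6, 8, 9}  B3 = {4, 6, 7, 9}  B4 = {2, 6, 7, 9}  B5 = {2, 7, 9, 10}  B6 = {0, 2, 7, 10}  B7 = {0, 2, 5, 10}  B8 = {0, 3, 5, 10}  B9 = {0, 1, 3, 5}
Tree: B1–B2, B2–B3, B3–B4, B4–B5, B5–B6, B6–B7, B7–B8, B8–B9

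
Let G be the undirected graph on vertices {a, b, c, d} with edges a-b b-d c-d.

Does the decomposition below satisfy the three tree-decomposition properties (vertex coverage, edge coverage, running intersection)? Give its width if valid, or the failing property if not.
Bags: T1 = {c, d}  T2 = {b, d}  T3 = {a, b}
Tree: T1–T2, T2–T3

Yes; width 1.

Checking the three conditions: (i) the bags cover all of {a, b, c, d}; (ii) for each edge, some bag contains both endpoints; (iii) the bags containing any fixed vertex form a subtree. All hold, so the decomposition is valid with width 2 − 1 = 1.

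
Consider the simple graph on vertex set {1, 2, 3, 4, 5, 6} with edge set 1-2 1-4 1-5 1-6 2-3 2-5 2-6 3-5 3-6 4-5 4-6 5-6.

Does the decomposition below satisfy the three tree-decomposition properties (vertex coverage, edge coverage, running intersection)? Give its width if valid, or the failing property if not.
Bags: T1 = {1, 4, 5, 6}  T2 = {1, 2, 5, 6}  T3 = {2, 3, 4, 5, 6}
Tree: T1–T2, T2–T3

No — bags containing vertex 4 are not connected in the tree.

A tree decomposition must satisfy three properties: every vertex lies in some bag; for every edge, both endpoints lie together in some bag; and for every vertex, the bags containing it form a connected subtree. Here bags containing vertex 4 are not connected in the tree, so the decomposition is invalid.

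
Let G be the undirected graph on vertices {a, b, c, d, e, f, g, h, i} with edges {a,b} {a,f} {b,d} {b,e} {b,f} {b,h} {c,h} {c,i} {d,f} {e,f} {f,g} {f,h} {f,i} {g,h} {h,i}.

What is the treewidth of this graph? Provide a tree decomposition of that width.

The largest bag has 3 vertices, giving width 2; this decomposition certifies tw(G) ≤ 2. Conversely, {c, h, i} is a clique of size 3, and the vertices of any clique must share a bag in every tree decomposition; so some bag has ≥ 3 vertices and tw(G) ≥ 2. Combining the bounds, tw(G) = 2.

Treewidth 2.
Bags: B1 = {f, h, i}  B2 = {b, f, h}  B3 = {a, b, f}  B4 = {c, h, i}  B5 = {b, e, f}  B6 = {f, g, h}  B7 = {b, d, f}
Tree: B1–B2, B2–B3, B1–B4, B2–B5, B1–B6, B3–B7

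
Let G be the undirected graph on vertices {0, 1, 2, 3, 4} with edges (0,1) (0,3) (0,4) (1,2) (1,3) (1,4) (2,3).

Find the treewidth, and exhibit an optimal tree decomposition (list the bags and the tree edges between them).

Treewidth 2.
One optimal decomposition is:
Bags: B1 = {0, 1, 3}  B2 = {1, 2, 3}  B3 = {0, 1, 4}
Tree: B1–B2, B1–B3

Every bag has size at most 3, so the width is 3 − 1 = 2 and tw(G) ≤ 2. Conversely, {0, 1, 3} is a clique of size 3, and the vertices of any clique must share a bag in every tree decomposition; so some bag has ≥ 3 vertices and tw(G) ≥ 2. Hence tw(G) = 2 exactly.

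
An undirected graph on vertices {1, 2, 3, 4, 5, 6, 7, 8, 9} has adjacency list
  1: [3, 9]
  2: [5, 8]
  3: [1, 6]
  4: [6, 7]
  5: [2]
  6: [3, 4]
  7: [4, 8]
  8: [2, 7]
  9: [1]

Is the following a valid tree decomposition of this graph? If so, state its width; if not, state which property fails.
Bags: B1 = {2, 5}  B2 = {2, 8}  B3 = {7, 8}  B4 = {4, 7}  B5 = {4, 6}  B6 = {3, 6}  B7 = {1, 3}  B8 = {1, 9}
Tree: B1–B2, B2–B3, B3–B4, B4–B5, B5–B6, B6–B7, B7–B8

Yes; width 1.

Vertex coverage: the bags together contain {1, 2, 3, 4, 5, 6, 7, 8, 9}, the full vertex set. Edge coverage: each edge of G has both endpoints in at least one bag. Running intersection: for every vertex, the bags containing it form a connected subtree. All three properties hold, so this is a valid tree decomposition of width max|bag| − 1 = 1, and hence tw(G) ≤ 1.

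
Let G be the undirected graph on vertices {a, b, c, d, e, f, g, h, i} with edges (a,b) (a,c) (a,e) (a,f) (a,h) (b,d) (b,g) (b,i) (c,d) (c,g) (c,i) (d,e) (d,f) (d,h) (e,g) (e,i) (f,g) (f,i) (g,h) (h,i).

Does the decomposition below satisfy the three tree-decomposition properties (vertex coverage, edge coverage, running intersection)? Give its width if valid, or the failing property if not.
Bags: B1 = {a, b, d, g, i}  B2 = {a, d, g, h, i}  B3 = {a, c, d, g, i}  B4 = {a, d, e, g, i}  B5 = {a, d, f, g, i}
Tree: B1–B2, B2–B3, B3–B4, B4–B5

Every vertex of G appears in some bag (union = {a, b, c, d, e, f, g, h, i}); every edge is covered by a bag; and for each vertex v the set of bags containing v is connected in the bag tree. The decomposition is therefore valid. The largest bag has 5 vertices, so the width is 4.

Yes; width 4.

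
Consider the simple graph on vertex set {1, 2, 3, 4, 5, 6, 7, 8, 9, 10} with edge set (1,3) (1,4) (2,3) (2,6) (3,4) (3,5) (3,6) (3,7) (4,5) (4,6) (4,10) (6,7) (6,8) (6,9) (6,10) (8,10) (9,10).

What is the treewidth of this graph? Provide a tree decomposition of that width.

Treewidth 2.
One optimal decomposition is:
Bags: B1 = {3, 6, 7}  B2 = {3, 4, 6}  B3 = {2, 3, 6}  B4 = {3, 4, 5}  B5 = {1, 3, 4}  B6 = {4, 6, 10}  B7 = {6, 8, 10}  B8 = {6, 9, 10}
Tree: B1–B2, B1–B3, B2–B4, B2–B5, B2–B6, B6–B7, B7–B8

Each bag holds 3 vertices, so the decomposition has width 2, which upper-bounds the treewidth. For the lower bound, the 3 vertices {1, 3, 4} are pairwise adjacent, and any tree decomposition puts a clique entirely inside one bag — forcing width ≥ 2. Combining the bounds, tw(G) = 2.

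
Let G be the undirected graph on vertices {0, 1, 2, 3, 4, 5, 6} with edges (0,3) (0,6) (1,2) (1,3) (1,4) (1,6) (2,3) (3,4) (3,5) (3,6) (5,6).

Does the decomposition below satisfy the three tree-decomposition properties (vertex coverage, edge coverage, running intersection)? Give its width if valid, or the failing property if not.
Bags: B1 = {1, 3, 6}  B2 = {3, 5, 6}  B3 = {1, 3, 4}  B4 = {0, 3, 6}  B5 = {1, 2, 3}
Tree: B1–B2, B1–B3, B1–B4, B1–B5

Yes; width 2.

Vertex coverage: the bags together contain {0, 1, 2, 3, 4, 5, 6}, the full vertex set. Edge coverage: each edge of G has both endpoints in at least one bag. Running intersection: for every vertex, the bags containing it form a connected subtree. All three properties hold, so this is a valid tree decomposition of width max|bag| − 1 = 2, and hence tw(G) ≤ 2.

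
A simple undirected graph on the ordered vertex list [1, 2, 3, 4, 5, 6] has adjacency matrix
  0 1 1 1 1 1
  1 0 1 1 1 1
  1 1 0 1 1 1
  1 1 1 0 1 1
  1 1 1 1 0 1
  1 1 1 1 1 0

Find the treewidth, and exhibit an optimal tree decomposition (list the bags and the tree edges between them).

Treewidth 5.
One optimal decomposition is:
Bags: B1 = {1, 2, 3, 4, 5, 6}
Tree: (single bag)

With just one bag of size 6, the width is 6 − 1 = 5, so tw(G) ≤ 5. For the lower bound, the 6 vertices {1, 2, 3, 4, 5, 6} are pairwise adjacent, and any tree decomposition puts a clique entirely inside one bag — forcing width ≥ 5. The upper and lower bounds meet at 5, so that is the treewidth.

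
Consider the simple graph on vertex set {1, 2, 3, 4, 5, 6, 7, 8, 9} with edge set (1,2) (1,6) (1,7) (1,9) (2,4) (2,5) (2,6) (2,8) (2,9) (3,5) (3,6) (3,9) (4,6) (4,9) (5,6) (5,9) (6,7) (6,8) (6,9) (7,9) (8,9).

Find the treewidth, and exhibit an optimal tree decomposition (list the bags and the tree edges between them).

Treewidth 3.
One such decomposition:
Bags: B1 = {1, 2, 6, 9}  B2 = {2, 5, 6, 9}  B3 = {2, 4, 6, 9}  B4 = {2, 6, 8, 9}  B5 = {1, 6, 7, 9}  B6 = {3, 5, 6, 9}
Tree: B1–B2, B1–B3, B1–B4, B1–B5, B2–B6

Every bag has size at most 4, so the width is 4 − 1 = 3 and tw(G) ≤ 3. For the lower bound, the 4 vertices {2, 6, 8, 9} are pairwise adjacent, and any tree decomposition puts a clique entirely inside one bag — forcing width ≥ 3. The upper and lower bounds meet at 3, so that is the treewidth.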